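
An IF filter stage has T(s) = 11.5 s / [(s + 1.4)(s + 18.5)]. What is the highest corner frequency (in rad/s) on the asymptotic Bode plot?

18.5 rad/s

Break frequencies occur at each pole and zero magnitude: 1.4 rad/s, 18.5 rad/s.
The highest is 18.5 rad/s.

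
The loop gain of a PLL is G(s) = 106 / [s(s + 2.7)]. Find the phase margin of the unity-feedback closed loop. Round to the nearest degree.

15°

Gain crossover: |G(jω)| = 1 at ω ≈ 10.1 rad/sec.
∠G(j10.1) = −90° − arctan(10.1/2.7) ≈ -165.06°
PM = 180° + (-165.06°) = 14.94°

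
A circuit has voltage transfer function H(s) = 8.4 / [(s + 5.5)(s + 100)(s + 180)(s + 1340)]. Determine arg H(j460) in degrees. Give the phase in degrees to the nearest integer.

-255°

∠(j460 + 5.5) = arctan(460/5.5) = 89.31°
∠(j460 + 100) = arctan(460/100) = 77.74°
∠(j460 + 180) = arctan(460/180) = 68.63°
∠(j460 + 1340) = arctan(460/1340) = 18.95°
∠H(j460) = − (89.31° + 77.74° + 68.63° + 18.95°) = -254.63°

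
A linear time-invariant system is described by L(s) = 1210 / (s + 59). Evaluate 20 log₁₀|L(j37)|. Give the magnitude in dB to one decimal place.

|j37 + 59| = √(37² + 59²) = 69.64
|L(j37)| = 1210 / 69.64 = 17.375
20 log₁₀(17.375) = 24.80 dB

24.8 dB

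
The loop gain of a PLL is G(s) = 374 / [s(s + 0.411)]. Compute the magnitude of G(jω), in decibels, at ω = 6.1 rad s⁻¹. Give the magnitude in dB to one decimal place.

|j6.1 + 0.411| = √(6.1² + 0.411²) = 6.114
|j6.1| = 6.1
|G(j6.1)| = 374 / (6.114 × 6.1) = 10.028
20 log₁₀(10.028) = 20.02 dB

20.0 dB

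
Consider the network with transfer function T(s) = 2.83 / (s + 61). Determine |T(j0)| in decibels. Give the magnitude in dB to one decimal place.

-26.7 dB

T(0) = 2.83 / 61 = 0.046393
20 log₁₀(0.046393) = -26.67 dB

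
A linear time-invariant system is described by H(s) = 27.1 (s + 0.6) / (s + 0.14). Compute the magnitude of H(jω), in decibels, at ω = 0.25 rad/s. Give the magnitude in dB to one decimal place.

35.8 dB

|j0.25 + 0.6| = √(0.25² + 0.6²) = 0.65
|j0.25 + 0.14| = √(0.25² + 0.14²) = 0.2865
|H(j0.25)| = 27.1 × 0.65 / 0.2865 = 61.477
20 log₁₀(61.477) = 35.77 dB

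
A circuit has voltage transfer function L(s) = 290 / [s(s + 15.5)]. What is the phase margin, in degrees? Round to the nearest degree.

Gain crossover: |L(jω)| = 1 at ω ≈ 13.9 rad/sec.
∠L(j13.9) = −90° − arctan(13.9/15.5) ≈ -131.93°
PM = 180° + (-131.93°) = 48.07°

48°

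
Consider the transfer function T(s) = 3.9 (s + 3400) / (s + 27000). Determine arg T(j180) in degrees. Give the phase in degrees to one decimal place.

∠(j180 + 3400) = arctan(180/3400) = 3.03°
∠(j180 + 27000) = arctan(180/27000) = 0.38°
∠T(j180) = 3.03° − 0.38° = 2.65°

2.6°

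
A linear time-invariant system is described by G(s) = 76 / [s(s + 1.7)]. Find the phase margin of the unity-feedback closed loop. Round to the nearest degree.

11°

Gain crossover: |G(jω)| = 1 at ω ≈ 8.64 rad/s.
∠G(j8.64) = −90° − arctan(8.64/1.7) ≈ -168.86°
PM = 180° + (-168.86°) = 11.14°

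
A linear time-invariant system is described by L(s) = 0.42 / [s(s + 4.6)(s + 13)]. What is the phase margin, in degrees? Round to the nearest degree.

90°

Gain crossover: |L(jω)| = 1 at ω ≈ 0.00702 rad/sec.
∠L(j0.00702) = −90° − arctan(0.00702/4.6) − arctan(0.00702/13) ≈ -90.12°
PM = 180° + (-90.12°) = 89.88°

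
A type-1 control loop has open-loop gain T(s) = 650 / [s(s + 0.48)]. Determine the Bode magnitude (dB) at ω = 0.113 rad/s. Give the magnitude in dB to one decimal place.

|j0.113 + 0.48| = √(0.113² + 0.48²) = 0.4931
|j0.113| = 0.113
|T(j0.113)| = 650 / (0.4931 × 0.113) = 11665
20 log₁₀(11665) = 81.34 dB

81.3 dB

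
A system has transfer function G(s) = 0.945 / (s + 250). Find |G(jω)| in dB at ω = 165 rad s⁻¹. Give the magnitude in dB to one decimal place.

-50.0 dB

|j165 + 250| = √(165² + 250²) = 299.5
|G(j165)| = 0.945 / 299.5 = 0.0031548
20 log₁₀(0.0031548) = -50.02 dB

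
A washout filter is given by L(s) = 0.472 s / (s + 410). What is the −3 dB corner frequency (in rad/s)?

410 rad/s

For a single-pole high-pass, the −3 dB point is at the pole: ω = 410 rad/s.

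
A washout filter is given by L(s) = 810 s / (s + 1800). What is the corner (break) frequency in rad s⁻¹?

The single real pole at s = −1800 gives a corner at ω = 1800 rad s⁻¹.

1800 rad s⁻¹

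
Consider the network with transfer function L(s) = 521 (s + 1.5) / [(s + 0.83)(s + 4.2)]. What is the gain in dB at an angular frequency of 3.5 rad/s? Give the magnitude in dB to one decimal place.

|j3.5 + 1.5| = √(3.5² + 1.5²) = 3.808
|j3.5 + 0.83| = √(3.5² + 0.83²) = 3.597
|j3.5 + 4.2| = √(3.5² + 4.2²) = 5.467
|L(j3.5)| = 521 × 3.808 / (3.597 × 5.467) = 100.88
20 log₁₀(100.88) = 40.08 dB

40.1 dB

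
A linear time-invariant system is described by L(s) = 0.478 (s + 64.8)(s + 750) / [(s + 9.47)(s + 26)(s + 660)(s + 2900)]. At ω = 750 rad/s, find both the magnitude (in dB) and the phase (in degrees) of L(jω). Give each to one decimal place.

|j750 + 64.8| = √(750² + 64.8²) = 752.8
|j750 + 750| = √(750² + 750²) = 1061
|j750 + 9.47| = √(750² + 9.47²) = 750.1
|j750 + 26| = √(750² + 26²) = 750.5
|j750 + 660| = √(750² + 660²) = 999
|j750 + 2900| = √(750² + 2900²) = 2995
|L(j750)| = 0.478 × 752.8 × 1061 / (750.1 × 750.5 × 999 × 2995) = 2.2658e-07
20 log₁₀(2.2658e-07) = -132.90 dB
∠(j750 + 64.8) = arctan(750/64.8) = 85.06°
∠(j750 + 750) = arctan(750/750) = 45.00°
∠(j750 + 9.47) = arctan(750/9.47) = 89.28°
∠(j750 + 26) = arctan(750/26) = 88.01°
∠(j750 + 660) = arctan(750/660) = 48.65°
∠(j750 + 2900) = arctan(750/2900) = 14.50°
∠L(j750) = 85.06° + 45.00° − (89.28° + 88.01° + 48.65° + 14.50°) = -110.38°

|L| = -132.9 dB, ∠L = -110.4°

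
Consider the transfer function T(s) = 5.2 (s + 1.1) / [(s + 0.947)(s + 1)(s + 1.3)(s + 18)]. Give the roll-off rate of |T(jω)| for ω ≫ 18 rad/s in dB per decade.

-60 dB/decade

With 1 zero and 4 poles, the high-frequency asymptotic slope is 20 × (1 − 4) = -60 dB/decade.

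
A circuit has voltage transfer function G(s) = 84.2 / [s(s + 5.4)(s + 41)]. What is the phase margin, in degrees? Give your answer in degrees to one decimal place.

85.5°

Gain crossover: |G(jω)| = 1 at ω ≈ 0.379 rad/s.
∠G(j0.379) = −90° − arctan(0.379/5.4) − arctan(0.379/41) ≈ -94.55°
PM = 180° + (-94.55°) = 85.45°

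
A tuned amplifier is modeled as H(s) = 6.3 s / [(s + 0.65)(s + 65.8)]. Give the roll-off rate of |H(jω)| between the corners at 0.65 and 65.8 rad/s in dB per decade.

0 dB/decade

In this band the factors already past their corner are: 1 differentiator zero, pole at 0.65; net slope = 0 dB/decade.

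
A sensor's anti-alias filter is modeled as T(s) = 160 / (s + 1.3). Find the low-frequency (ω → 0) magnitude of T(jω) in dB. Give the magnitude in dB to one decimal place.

T(0) = 160 / 1.3 = 123.08
20 log₁₀(123.08) = 41.80 dB

41.8 dB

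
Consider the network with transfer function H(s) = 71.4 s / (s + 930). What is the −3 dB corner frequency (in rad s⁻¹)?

930 rad s⁻¹

For a single-pole high-pass, the −3 dB point is at the pole: ω = 930 rad s⁻¹.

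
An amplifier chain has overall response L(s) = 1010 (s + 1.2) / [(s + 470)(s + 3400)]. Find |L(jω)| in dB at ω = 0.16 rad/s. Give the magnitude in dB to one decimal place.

|j0.16 + 1.2| = √(0.16² + 1.2²) = 1.211
|j0.16 + 470| = √(0.16² + 470²) = 470
|j0.16 + 3400| = √(0.16² + 3400²) = 3400
|L(j0.16)| = 1010 × 1.211 / (470 × 3400) = 0.00076516
20 log₁₀(0.00076516) = -62.32 dB

-62.3 dB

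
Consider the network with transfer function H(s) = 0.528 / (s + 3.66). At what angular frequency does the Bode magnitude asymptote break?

The single real pole at s = −3.66 gives a corner at ω = 3.66 rad s⁻¹.

3.66 rad s⁻¹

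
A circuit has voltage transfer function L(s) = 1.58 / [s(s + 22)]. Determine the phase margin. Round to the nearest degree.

90°

Gain crossover: |L(jω)| = 1 at ω ≈ 0.0718 rad/sec.
∠L(j0.0718) = −90° − arctan(0.0718/22) ≈ -90.19°
PM = 180° + (-90.19°) = 89.81°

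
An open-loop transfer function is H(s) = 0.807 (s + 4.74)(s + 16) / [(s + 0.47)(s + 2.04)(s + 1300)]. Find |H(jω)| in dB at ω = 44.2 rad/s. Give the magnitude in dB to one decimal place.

|j44.2 + 4.74| = √(44.2² + 4.74²) = 44.45
|j44.2 + 16| = √(44.2² + 16²) = 47.01
|j44.2 + 0.47| = √(44.2² + 0.47²) = 44.2
|j44.2 + 2.04| = √(44.2² + 2.04²) = 44.25
|j44.2 + 1300| = √(44.2² + 1300²) = 1301
|H(j44.2)| = 0.807 × 44.45 × 47.01 / (44.2 × 44.25 × 1301) = 0.00066285
20 log₁₀(0.00066285) = -63.57 dB

-63.6 dB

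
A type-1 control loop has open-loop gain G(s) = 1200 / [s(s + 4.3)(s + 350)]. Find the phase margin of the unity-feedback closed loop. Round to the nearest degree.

Gain crossover: |G(jω)| = 1 at ω ≈ 0.784 rad/s.
∠G(j0.784) = −90° − arctan(0.784/4.3) − arctan(0.784/350) ≈ -100.47°
PM = 180° + (-100.47°) = 79.53°

80 deg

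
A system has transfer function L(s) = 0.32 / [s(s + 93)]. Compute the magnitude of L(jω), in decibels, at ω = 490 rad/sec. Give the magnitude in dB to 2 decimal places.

|j490 + 93| = √(490² + 93²) = 498.7
|j490| = 490
|L(j490)| = 0.32 / (498.7 × 490) = 1.3094e-06
20 log₁₀(1.3094e-06) = -117.659 dB

-117.66 dB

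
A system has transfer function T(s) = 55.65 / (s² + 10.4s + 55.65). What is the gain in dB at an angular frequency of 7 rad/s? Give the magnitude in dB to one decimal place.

-2.4 dB

|(j7)² + 10.4(j7) + 55.65| = |6.65 + j72.8| = 73.1
|T(j7)| = 55.65 / 73.1 = 0.76125
20 log₁₀(0.76125) = -2.37 dB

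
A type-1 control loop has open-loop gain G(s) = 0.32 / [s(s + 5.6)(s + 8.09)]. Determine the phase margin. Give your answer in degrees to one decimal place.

89.9°

Gain crossover: |G(jω)| = 1 at ω ≈ 0.00706 rad s⁻¹.
∠G(j0.00706) = −90° − arctan(0.00706/5.6) − arctan(0.00706/8.09) ≈ -90.12°
PM = 180° + (-90.12°) = 89.88°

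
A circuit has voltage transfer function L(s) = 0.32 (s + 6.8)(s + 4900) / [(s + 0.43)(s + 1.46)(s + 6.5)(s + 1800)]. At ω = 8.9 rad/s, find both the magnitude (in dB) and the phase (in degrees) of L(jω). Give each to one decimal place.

|j8.9 + 6.8| = √(8.9² + 6.8²) = 11.2
|j8.9 + 4900| = √(8.9² + 4900²) = 4900
|j8.9 + 0.43| = √(8.9² + 0.43²) = 8.91
|j8.9 + 1.46| = √(8.9² + 1.46²) = 9.019
|j8.9 + 6.5| = √(8.9² + 6.5²) = 11.02
|j8.9 + 1800| = √(8.9² + 1800²) = 1800
|L(j8.9)| = 0.32 × 11.2 × 4900 / (8.91 × 9.019 × 11.02 × 1800) = 0.011016
20 log₁₀(0.011016) = -39.16 dB
∠(j8.9 + 6.8) = arctan(8.9/6.8) = 52.62°
∠(j8.9 + 4900) = arctan(8.9/4900) = 0.10°
∠(j8.9 + 0.43) = arctan(8.9/0.43) = 87.23°
∠(j8.9 + 1.46) = arctan(8.9/1.46) = 80.68°
∠(j8.9 + 6.5) = arctan(8.9/6.5) = 53.86°
∠(j8.9 + 1800) = arctan(8.9/1800) = 0.28°
∠L(j8.9) = 52.62° + 0.10° − (87.23° + 80.68° + 53.86° + 0.28°) = -169.34°

|L| = -39.2 dB, ∠L = -169.3°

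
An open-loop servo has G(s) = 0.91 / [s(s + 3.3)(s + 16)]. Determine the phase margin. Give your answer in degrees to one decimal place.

Gain crossover: |G(jω)| = 1 at ω ≈ 0.0172 rad/s.
∠G(j0.0172) = −90° − arctan(0.0172/3.3) − arctan(0.0172/16) ≈ -90.36°
PM = 180° + (-90.36°) = 89.64°

89.6°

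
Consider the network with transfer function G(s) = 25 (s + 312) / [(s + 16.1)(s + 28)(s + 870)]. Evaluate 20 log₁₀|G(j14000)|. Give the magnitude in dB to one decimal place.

|j14000 + 312| = √(14000² + 312²) = 1.4e+04
|j14000 + 16.1| = √(14000² + 16.1²) = 1.4e+04
|j14000 + 28| = √(14000² + 28²) = 1.4e+04
|j14000 + 870| = √(14000² + 870²) = 1.403e+04
|G(j14000)| = 25 × 1.4e+04 / (1.4e+04 × 1.4e+04 × 1.403e+04) = 1.2734e-07
20 log₁₀(1.2734e-07) = -137.90 dB

-137.9 dB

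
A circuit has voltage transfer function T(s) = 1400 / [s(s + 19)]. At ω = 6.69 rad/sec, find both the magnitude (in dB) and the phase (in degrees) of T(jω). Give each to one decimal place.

|T| = 20.3 dB, ∠T = -109.4°

|j6.69 + 19| = √(6.69² + 19²) = 20.14
|j6.69| = 6.69
|T(j6.69)| = 1400 / (20.14 × 6.69) = 10.389
20 log₁₀(10.389) = 20.33 dB
∠(j6.69 + 19) = arctan(6.69/19) = 19.40°
∠(j6.69) = 90.00°
∠T(j6.69) = − (19.40° + 90.00°) = -109.40°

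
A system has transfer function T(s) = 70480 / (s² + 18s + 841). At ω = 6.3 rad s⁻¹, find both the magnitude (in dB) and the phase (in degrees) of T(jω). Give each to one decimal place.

|T| = 38.8 dB, ∠T = -8.1 deg

|(j6.3)² + 18(j6.3) + 841| = |801.31 + j113.4| = 809.3
|T(j6.3)| = 70480 / 809.3 = 87.088
20 log₁₀(87.088) = 38.80 dB
∠[(j6.3)² + 18(j6.3) + 841] = ∠[801.31 + j113.4] = 8.05°
∠T(j6.3) = −8.05° = -8.05°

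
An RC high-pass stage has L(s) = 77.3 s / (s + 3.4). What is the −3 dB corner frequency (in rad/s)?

For a single-pole high-pass, the −3 dB point is at the pole: ω = 3.4 rad/s.

3.4 rad/s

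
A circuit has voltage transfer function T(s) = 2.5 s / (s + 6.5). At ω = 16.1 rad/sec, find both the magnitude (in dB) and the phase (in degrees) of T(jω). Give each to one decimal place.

|j16.1| = 16.1
|j16.1 + 6.5| = √(16.1² + 6.5²) = 17.36
|T(j16.1)| = 2.5 × 16.1 / 17.36 = 2.3182
20 log₁₀(2.3182) = 7.30 dB
∠(j16.1) = 90.00°
∠(j16.1 + 6.5) = arctan(16.1/6.5) = 68.01°
∠T(j16.1) = 90.00° − 68.01° = 21.99°

|T| = 7.3 dB, ∠T = 22.0°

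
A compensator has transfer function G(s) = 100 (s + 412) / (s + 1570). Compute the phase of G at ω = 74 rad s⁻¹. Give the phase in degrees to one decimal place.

∠(j74 + 412) = arctan(74/412) = 10.18°
∠(j74 + 1570) = arctan(74/1570) = 2.70°
∠G(j74) = 10.18° − 2.70° = 7.48°

7.5 deg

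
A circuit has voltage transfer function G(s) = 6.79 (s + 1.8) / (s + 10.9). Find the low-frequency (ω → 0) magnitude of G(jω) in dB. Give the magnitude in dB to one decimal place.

G(0) = 6.79 × 1.8 / 10.9 = 1.1213
20 log₁₀(1.1213) = 0.99 dB

1.0 dB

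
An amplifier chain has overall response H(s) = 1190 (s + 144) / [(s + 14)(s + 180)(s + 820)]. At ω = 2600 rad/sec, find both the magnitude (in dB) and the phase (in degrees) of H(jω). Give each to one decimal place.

|H| = -75.5 dB, ∠H = -161.4°

|j2600 + 144| = √(2600² + 144²) = 2604
|j2600 + 14| = √(2600² + 14²) = 2600
|j2600 + 180| = √(2600² + 180²) = 2606
|j2600 + 820| = √(2600² + 820²) = 2726
|H(j2600)| = 1190 × 2604 / (2600 × 2606 × 2726) = 0.00016774
20 log₁₀(0.00016774) = -75.51 dB
∠(j2600 + 144) = arctan(2600/144) = 86.83°
∠(j2600 + 14) = arctan(2600/14) = 89.69°
∠(j2600 + 180) = arctan(2600/180) = 86.04°
∠(j2600 + 820) = arctan(2600/820) = 72.50°
∠H(j2600) = 86.83° − (89.69° + 86.04° + 72.50°) = -161.40°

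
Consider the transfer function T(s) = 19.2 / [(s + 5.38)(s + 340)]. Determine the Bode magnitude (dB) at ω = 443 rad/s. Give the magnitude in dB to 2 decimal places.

-82.20 dB

|j443 + 5.38| = √(443² + 5.38²) = 443
|j443 + 340| = √(443² + 340²) = 558.4
|T(j443)| = 19.2 / (443 × 558.4) = 7.7606e-05
20 log₁₀(7.7606e-05) = -82.202 dB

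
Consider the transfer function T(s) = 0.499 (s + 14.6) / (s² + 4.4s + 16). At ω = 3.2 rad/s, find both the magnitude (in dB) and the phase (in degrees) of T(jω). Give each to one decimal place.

|j3.2 + 14.6| = √(3.2² + 14.6²) = 14.95
|(j3.2)² + 4.4(j3.2) + 16| = |5.76 + j14.08| = 15.21
|T(j3.2)| = 0.499 × 14.95 / 15.21 = 0.49027
20 log₁₀(0.49027) = -6.19 dB
∠(j3.2 + 14.6) = arctan(3.2/14.6) = 12.36°
∠[(j3.2)² + 4.4(j3.2) + 16] = ∠[5.76 + j14.08] = 67.75°
∠T(j3.2) = 12.36° − 67.75° = -55.39°

|T| = -6.2 dB, ∠T = -55.4°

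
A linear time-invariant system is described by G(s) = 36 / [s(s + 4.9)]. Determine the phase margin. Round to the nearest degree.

Gain crossover: |G(jω)| = 1 at ω ≈ 5.09 rad/sec.
∠G(j5.09) = −90° − arctan(5.09/4.9) ≈ -136.11°
PM = 180° + (-136.11°) = 43.89°

44°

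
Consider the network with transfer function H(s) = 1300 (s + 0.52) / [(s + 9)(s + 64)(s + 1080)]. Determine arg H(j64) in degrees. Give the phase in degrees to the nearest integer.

-41°

∠(j64 + 0.52) = arctan(64/0.52) = 89.53°
∠(j64 + 9) = arctan(64/9) = 82.00°
∠(j64 + 64) = arctan(64/64) = 45.00°
∠(j64 + 1080) = arctan(64/1080) = 3.39°
∠H(j64) = 89.53° − (82.00° + 45.00° + 3.39°) = -40.85°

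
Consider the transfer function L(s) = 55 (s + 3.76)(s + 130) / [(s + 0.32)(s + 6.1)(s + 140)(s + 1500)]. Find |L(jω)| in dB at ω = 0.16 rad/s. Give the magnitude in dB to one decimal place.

|j0.16 + 3.76| = √(0.16² + 3.76²) = 3.763
|j0.16 + 130| = √(0.16² + 130²) = 130
|j0.16 + 0.32| = √(0.16² + 0.32²) = 0.3578
|j0.16 + 6.1| = √(0.16² + 6.1²) = 6.102
|j0.16 + 140| = √(0.16² + 140²) = 140
|j0.16 + 1500| = √(0.16² + 1500²) = 1500
|L(j0.16)| = 55 × 3.763 × 130 / (0.3578 × 6.102 × 140 × 1500) = 0.058693
20 log₁₀(0.058693) = -24.63 dB

-24.6 dB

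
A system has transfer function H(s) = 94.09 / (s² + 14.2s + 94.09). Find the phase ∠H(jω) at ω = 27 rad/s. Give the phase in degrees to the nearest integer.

-149°

∠[(j27)² + 14.2(j27) + 94.09] = ∠[-634.91 + j383.4] = 148.87°
∠H(j27) = −148.87° = -148.87°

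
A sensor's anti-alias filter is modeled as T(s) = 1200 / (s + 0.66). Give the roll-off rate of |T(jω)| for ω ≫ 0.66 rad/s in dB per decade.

With 0 zeros and 1 pole, the high-frequency asymptotic slope is 20 × (0 − 1) = -20 dB/decade.

-20 dB/decade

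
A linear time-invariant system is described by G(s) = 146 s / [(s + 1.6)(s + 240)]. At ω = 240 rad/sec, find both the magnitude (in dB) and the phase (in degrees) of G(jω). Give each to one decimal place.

|G| = -7.3 dB, ∠G = -44.6°

|j240| = 240
|j240 + 1.6| = √(240² + 1.6²) = 240
|j240 + 240| = √(240² + 240²) = 339.4
|G(j240)| = 146 × 240 / (240 × 339.4) = 0.43015
20 log₁₀(0.43015) = -7.33 dB
∠(j240) = 90.00°
∠(j240 + 1.6) = arctan(240/1.6) = 89.62°
∠(j240 + 240) = arctan(240/240) = 45.00°
∠G(j240) = 90.00° − (89.62° + 45.00°) = -44.62°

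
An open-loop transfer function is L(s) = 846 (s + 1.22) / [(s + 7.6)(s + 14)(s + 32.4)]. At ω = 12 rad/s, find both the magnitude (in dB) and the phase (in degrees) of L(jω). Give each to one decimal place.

|j12 + 1.22| = √(12² + 1.22²) = 12.06
|j12 + 7.6| = √(12² + 7.6²) = 14.2
|j12 + 14| = √(12² + 14²) = 18.44
|j12 + 32.4| = √(12² + 32.4²) = 34.55
|L(j12)| = 846 × 12.06 / (14.2 × 18.44 × 34.55) = 1.1276
20 log₁₀(1.1276) = 1.04 dB
∠(j12 + 1.22) = arctan(12/1.22) = 84.19°
∠(j12 + 7.6) = arctan(12/7.6) = 57.65°
∠(j12 + 14) = arctan(12/14) = 40.60°
∠(j12 + 32.4) = arctan(12/32.4) = 20.32°
∠L(j12) = 84.19° − (57.65° + 40.60° + 20.32°) = -34.38°

|L| = 1.0 dB, ∠L = -34.4°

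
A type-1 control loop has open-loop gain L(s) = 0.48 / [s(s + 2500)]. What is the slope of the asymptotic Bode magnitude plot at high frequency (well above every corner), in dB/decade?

With 0 zeros and 2 poles, the high-frequency asymptotic slope is 20 × (0 − 2) = -40 dB/decade.

-40 dB/decade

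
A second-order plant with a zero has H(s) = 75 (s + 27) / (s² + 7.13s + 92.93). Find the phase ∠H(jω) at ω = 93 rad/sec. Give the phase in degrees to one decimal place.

∠(j93 + 27) = arctan(93/27) = 73.81°
∠[(j93)² + 7.13(j93) + 92.93] = ∠[-8556.1 + j663.09] = 175.57°
∠H(j93) = 73.81° − 175.57° = -101.76°

-101.8°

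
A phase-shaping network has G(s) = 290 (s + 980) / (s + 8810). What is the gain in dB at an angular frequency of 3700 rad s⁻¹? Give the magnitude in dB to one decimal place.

41.3 dB

|j3700 + 980| = √(3700² + 980²) = 3828
|j3700 + 8810| = √(3700² + 8810²) = 9555
|G(j3700)| = 290 × 3828 / 9555 = 116.16
20 log₁₀(116.16) = 41.30 dB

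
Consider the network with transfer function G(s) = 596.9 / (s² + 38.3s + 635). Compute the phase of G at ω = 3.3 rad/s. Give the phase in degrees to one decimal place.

-11.4°

∠[(j3.3)² + 38.3(j3.3) + 635] = ∠[624.11 + j126.39] = 11.45°
∠G(j3.3) = −11.45° = -11.45°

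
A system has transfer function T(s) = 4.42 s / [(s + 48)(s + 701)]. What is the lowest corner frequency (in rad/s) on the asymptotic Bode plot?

48 rad/s

Break frequencies occur at each pole and zero magnitude: 48 rad/s, 701 rad/s.
The lowest is 48 rad/s.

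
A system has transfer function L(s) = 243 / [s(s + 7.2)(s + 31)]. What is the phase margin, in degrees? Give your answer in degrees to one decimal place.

79.5 deg

Gain crossover: |L(jω)| = 1 at ω ≈ 1.08 rad/sec.
∠L(j1.08) = −90° − arctan(1.08/7.2) − arctan(1.08/31) ≈ -100.49°
PM = 180° + (-100.49°) = 79.51°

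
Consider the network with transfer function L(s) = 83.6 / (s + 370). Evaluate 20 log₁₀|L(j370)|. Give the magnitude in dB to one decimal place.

-15.9 dB

|j370 + 370| = √(370² + 370²) = 523.3
|L(j370)| = 83.6 / 523.3 = 0.15977
20 log₁₀(0.15977) = -15.93 dB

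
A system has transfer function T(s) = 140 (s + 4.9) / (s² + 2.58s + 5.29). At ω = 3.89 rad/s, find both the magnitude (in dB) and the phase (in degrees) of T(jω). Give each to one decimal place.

|T| = 35.9 dB, ∠T = -96.0 deg

|j3.89 + 4.9| = √(3.89² + 4.9²) = 6.256
|(j3.89)² + 2.58(j3.89) + 5.29| = |-9.8421 + j10.036| = 14.06
|T(j3.89)| = 140 × 6.256 / 14.06 = 62.311
20 log₁₀(62.311) = 35.89 dB
∠(j3.89 + 4.9) = arctan(3.89/4.9) = 38.45°
∠[(j3.89)² + 2.58(j3.89) + 5.29] = ∠[-9.8421 + j10.036] = 134.44°
∠T(j3.89) = 38.45° − 134.44° = -96.00°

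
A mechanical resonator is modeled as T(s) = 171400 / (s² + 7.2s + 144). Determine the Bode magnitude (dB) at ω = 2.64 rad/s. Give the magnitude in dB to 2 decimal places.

|(j2.64)² + 7.2(j2.64) + 144| = |137.03 + j19.008| = 138.3
|T(j2.64)| = 171400 / 138.3 = 1239
20 log₁₀(1239) = 61.861 dB

61.86 dB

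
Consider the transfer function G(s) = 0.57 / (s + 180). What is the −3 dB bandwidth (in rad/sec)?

180 rad/sec

For a single-pole low-pass, the −3 dB point is at the pole: ω = 180 rad/sec.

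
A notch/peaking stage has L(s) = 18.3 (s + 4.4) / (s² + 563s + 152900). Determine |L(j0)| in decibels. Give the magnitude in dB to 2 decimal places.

-65.57 dB

L(0) = 18.3 × 4.4 / 152900 = 0.00052662
20 log₁₀(0.00052662) = -65.570 dB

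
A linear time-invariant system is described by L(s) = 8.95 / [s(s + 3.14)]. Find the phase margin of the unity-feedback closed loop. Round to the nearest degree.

Gain crossover: |L(jω)| = 1 at ω ≈ 2.3 rad/sec.
∠L(j2.3) = −90° − arctan(2.3/3.14) ≈ -126.22°
PM = 180° + (-126.22°) = 53.78°

54 deg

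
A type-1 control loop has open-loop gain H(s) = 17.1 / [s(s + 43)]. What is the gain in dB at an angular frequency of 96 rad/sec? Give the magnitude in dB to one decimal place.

|j96 + 43| = √(96² + 43²) = 105.2
|j96| = 96
|H(j96)| = 17.1 / (105.2 × 96) = 0.0016934
20 log₁₀(0.0016934) = -55.43 dB

-55.4 dB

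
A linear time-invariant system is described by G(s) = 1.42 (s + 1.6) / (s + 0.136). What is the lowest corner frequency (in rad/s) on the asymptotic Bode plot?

Break frequencies occur at each pole and zero magnitude: 0.136 rad/s, 1.6 rad/s.
The lowest is 0.136 rad/s.

0.136 rad/s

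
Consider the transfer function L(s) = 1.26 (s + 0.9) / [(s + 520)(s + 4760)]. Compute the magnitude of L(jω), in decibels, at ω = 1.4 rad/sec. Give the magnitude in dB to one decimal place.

|j1.4 + 0.9| = √(1.4² + 0.9²) = 1.664
|j1.4 + 520| = √(1.4² + 520²) = 520
|j1.4 + 4760| = √(1.4² + 4760²) = 4760
|L(j1.4)| = 1.26 × 1.664 / (520 × 4760) = 8.4722e-07
20 log₁₀(8.4722e-07) = -121.44 dB

-121.4 dB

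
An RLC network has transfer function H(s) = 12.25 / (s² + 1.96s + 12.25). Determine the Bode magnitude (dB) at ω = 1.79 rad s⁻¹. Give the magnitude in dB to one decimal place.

|(j1.79)² + 1.96(j1.79) + 12.25| = |9.0459 + j3.5084| = 9.702
|H(j1.79)| = 12.25 / 9.702 = 1.2626
20 log₁₀(1.2626) = 2.03 dB

2.0 dB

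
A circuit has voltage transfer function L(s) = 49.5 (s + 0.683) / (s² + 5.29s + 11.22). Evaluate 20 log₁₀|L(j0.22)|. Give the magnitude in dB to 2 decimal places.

10.00 dB

|j0.22 + 0.683| = √(0.22² + 0.683²) = 0.7176
|(j0.22)² + 5.29(j0.22) + 11.22| = |11.172 + j1.1638| = 11.23
|L(j0.22)| = 49.5 × 0.7176 / 11.23 = 3.1623
20 log₁₀(3.1623) = 10.000 dB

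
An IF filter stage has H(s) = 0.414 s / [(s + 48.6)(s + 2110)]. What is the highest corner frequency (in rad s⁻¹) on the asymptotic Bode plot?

Break frequencies occur at each pole and zero magnitude: 48.6 rad s⁻¹, 2110 rad s⁻¹.
The highest is 2110 rad s⁻¹.

2110 rad s⁻¹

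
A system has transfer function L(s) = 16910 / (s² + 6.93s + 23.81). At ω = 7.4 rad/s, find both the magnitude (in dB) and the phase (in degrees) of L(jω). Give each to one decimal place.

|L| = 49.0 dB, ∠L = -121.1°

|(j7.4)² + 6.93(j7.4) + 23.81| = |-30.95 + j51.282| = 59.9
|L(j7.4)| = 16910 / 59.9 = 282.31
20 log₁₀(282.31) = 49.01 dB
∠[(j7.4)² + 6.93(j7.4) + 23.81] = ∠[-30.95 + j51.282] = 121.11°
∠L(j7.4) = −121.11° = -121.11°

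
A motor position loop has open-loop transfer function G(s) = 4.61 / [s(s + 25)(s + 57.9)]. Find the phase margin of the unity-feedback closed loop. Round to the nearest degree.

Gain crossover: |G(jω)| = 1 at ω ≈ 0.00318 rad s⁻¹.
∠G(j0.00318) = −90° − arctan(0.00318/25) − arctan(0.00318/57.9) ≈ -90.01°
PM = 180° + (-90.01°) = 89.99°

90°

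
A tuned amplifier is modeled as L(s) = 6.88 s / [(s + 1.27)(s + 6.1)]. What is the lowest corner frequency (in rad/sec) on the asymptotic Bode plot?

1.27 rad/sec

Break frequencies occur at each pole and zero magnitude: 1.27 rad/sec, 6.1 rad/sec.
The lowest is 1.27 rad/sec.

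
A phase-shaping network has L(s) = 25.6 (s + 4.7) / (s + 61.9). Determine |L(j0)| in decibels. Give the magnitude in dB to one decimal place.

5.8 dB

L(0) = 25.6 × 4.7 / 61.9 = 1.9438
20 log₁₀(1.9438) = 5.77 dB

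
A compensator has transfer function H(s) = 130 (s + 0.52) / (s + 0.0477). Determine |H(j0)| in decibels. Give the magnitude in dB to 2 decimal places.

H(0) = 130 × 0.52 / 0.0477 = 1417.2
20 log₁₀(1417.2) = 63.029 dB

63.03 dB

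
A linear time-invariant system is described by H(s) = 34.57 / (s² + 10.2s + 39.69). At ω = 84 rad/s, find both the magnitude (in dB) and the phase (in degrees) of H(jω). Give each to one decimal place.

|(j84)² + 10.2(j84) + 39.69| = |-7016.3 + j856.8| = 7068
|H(j84)| = 34.57 / 7068 = 0.0048908
20 log₁₀(0.0048908) = -46.21 dB
∠[(j84)² + 10.2(j84) + 39.69] = ∠[-7016.3 + j856.8] = 173.04°
∠H(j84) = −173.04° = -173.04°

|H| = -46.2 dB, ∠H = -173.0°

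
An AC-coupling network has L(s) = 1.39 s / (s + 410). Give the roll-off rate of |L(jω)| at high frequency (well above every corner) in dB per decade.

With 1 zero and 1 pole, the high-frequency asymptotic slope is 20 × (1 − 1) = 0 dB/decade.

0 dB/decade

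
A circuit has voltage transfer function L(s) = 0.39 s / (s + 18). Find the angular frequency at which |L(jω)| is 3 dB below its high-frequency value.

18 rad/s

For a single-pole high-pass, the −3 dB point is at the pole: ω = 18 rad/s.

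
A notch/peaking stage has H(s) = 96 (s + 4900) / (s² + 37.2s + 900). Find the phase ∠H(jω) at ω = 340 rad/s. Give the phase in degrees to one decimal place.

-169.7°

∠(j340 + 4900) = arctan(340/4900) = 3.97°
∠[(j340)² + 37.2(j340) + 900] = ∠[-1.147e+05 + j12648] = 173.71°
∠H(j340) = 3.97° − 173.71° = -169.74°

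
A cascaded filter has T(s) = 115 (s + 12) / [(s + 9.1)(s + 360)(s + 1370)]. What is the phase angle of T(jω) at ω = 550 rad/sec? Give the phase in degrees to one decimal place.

-79.0°

∠(j550 + 12) = arctan(550/12) = 88.75°
∠(j550 + 9.1) = arctan(550/9.1) = 89.05°
∠(j550 + 360) = arctan(550/360) = 56.79°
∠(j550 + 1370) = arctan(550/1370) = 21.87°
∠T(j550) = 88.75° − (89.05° + 56.79° + 21.87°) = -78.97°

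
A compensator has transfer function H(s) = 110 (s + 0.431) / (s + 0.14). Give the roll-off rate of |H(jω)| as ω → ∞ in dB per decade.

With 1 zero and 1 pole, the high-frequency asymptotic slope is 20 × (1 − 1) = 0 dB/decade.

0 dB/decade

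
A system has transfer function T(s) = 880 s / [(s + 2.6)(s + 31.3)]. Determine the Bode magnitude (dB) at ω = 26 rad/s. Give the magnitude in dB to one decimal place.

26.7 dB

|j26| = 26
|j26 + 2.6| = √(26² + 2.6²) = 26.13
|j26 + 31.3| = √(26² + 31.3²) = 40.69
|T(j26)| = 880 × 26 / (26.13 × 40.69) = 21.52
20 log₁₀(21.52) = 26.66 dB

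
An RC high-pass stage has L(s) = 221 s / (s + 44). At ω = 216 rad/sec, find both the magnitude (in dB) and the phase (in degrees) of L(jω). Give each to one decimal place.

|j216| = 216
|j216 + 44| = √(216² + 44²) = 220.4
|L(j216)| = 221 × 216 / 220.4 = 216.55
20 log₁₀(216.55) = 46.71 dB
∠(j216) = 90.00°
∠(j216 + 44) = arctan(216/44) = 78.49°
∠L(j216) = 90.00° − 78.49° = 11.51°

|L| = 46.7 dB, ∠L = 11.5°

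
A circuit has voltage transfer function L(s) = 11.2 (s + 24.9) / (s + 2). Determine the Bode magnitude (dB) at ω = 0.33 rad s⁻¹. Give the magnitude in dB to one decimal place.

|j0.33 + 24.9| = √(0.33² + 24.9²) = 24.9
|j0.33 + 2| = √(0.33² + 2²) = 2.027
|L(j0.33)| = 11.2 × 24.9 / 2.027 = 137.59
20 log₁₀(137.59) = 42.77 dB

42.8 dB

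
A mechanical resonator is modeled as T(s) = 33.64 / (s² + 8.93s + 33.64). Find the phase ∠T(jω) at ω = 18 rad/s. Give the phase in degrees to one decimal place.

-151.0°

∠[(j18)² + 8.93(j18) + 33.64] = ∠[-290.36 + j160.74] = 151.03°
∠T(j18) = −151.03° = -151.03°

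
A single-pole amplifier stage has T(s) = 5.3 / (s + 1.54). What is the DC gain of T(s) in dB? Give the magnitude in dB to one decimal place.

10.7 dB

T(0) = 5.3 / 1.54 = 3.4416
20 log₁₀(3.4416) = 10.74 dB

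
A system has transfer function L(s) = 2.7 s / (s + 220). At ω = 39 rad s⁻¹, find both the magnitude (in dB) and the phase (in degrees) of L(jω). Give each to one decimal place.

|L| = -6.5 dB, ∠L = 79.9°

|j39| = 39
|j39 + 220| = √(39² + 220²) = 223.4
|L(j39)| = 2.7 × 39 / 223.4 = 0.47129
20 log₁₀(0.47129) = -6.53 dB
∠(j39) = 90.00°
∠(j39 + 220) = arctan(39/220) = 10.05°
∠L(j39) = 90.00° − 10.05° = 79.95°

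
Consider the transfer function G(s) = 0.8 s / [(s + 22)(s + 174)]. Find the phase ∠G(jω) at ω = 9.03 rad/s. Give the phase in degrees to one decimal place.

64.7°

∠(j9.03) = 90.00°
∠(j9.03 + 22) = arctan(9.03/22) = 22.32°
∠(j9.03 + 174) = arctan(9.03/174) = 2.97°
∠G(j9.03) = 90.00° − (22.32° + 2.97°) = 64.71°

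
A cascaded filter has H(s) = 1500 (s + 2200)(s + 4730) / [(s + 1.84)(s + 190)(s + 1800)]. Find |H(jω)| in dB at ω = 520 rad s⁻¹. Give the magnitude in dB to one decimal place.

29.5 dB

|j520 + 2200| = √(520² + 2200²) = 2261
|j520 + 4730| = √(520² + 4730²) = 4758
|j520 + 1.84| = √(520² + 1.84²) = 520
|j520 + 190| = √(520² + 190²) = 553.6
|j520 + 1800| = √(520² + 1800²) = 1874
|H(j520)| = 1500 × 2261 × 4758 / (520 × 553.6 × 1874) = 29.915
20 log₁₀(29.915) = 29.52 dB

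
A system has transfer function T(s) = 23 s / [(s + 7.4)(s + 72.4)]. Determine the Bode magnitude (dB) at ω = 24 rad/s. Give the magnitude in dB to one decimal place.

-10.8 dB

|j24| = 24
|j24 + 7.4| = √(24² + 7.4²) = 25.11
|j24 + 72.4| = √(24² + 72.4²) = 76.27
|T(j24)| = 23 × 24 / (25.11 × 76.27) = 0.28816
20 log₁₀(0.28816) = -10.81 dB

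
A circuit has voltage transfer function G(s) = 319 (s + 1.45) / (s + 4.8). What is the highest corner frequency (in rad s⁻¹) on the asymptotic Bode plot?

4.8 rad s⁻¹

Break frequencies occur at each pole and zero magnitude: 1.45 rad s⁻¹, 4.8 rad s⁻¹.
The highest is 4.8 rad s⁻¹.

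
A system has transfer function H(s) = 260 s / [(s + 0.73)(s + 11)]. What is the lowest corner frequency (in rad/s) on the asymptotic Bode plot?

0.73 rad/s

Break frequencies occur at each pole and zero magnitude: 0.73 rad/s, 11 rad/s.
The lowest is 0.73 rad/s.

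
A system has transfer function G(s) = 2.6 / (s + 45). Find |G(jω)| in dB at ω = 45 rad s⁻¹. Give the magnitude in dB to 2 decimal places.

-27.78 dB

|j45 + 45| = √(45² + 45²) = 63.64
|G(j45)| = 2.6 / 63.64 = 0.040855
20 log₁₀(0.040855) = -27.775 dB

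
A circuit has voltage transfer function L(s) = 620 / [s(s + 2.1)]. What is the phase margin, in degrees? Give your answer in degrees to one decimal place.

Gain crossover: |L(jω)| = 1 at ω ≈ 24.9 rad/sec.
∠L(j24.9) = −90° − arctan(24.9/2.1) ≈ -175.17°
PM = 180° + (-175.17°) = 4.83°

4.8°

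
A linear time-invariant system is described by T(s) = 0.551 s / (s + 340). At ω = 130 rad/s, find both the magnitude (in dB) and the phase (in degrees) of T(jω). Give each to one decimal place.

|j130| = 130
|j130 + 340| = √(130² + 340²) = 364
|T(j130)| = 0.551 × 130 / 364 = 0.19678
20 log₁₀(0.19678) = -14.12 dB
∠(j130) = 90.00°
∠(j130 + 340) = arctan(130/340) = 20.92°
∠T(j130) = 90.00° − 20.92° = 69.08°

|T| = -14.1 dB, ∠T = 69.1°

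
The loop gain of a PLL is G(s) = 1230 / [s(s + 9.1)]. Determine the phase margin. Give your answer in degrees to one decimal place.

14.8°

Gain crossover: |G(jω)| = 1 at ω ≈ 34.5 rad/s.
∠G(j34.5) = −90° − arctan(34.5/9.1) ≈ -165.22°
PM = 180° + (-165.22°) = 14.78°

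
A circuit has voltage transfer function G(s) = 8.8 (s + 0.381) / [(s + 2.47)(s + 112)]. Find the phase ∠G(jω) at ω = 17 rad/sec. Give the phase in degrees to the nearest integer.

-2 deg

∠(j17 + 0.381) = arctan(17/0.381) = 88.72°
∠(j17 + 2.47) = arctan(17/2.47) = 81.73°
∠(j17 + 112) = arctan(17/112) = 8.63°
∠G(j17) = 88.72° − (81.73° + 8.63°) = -1.65°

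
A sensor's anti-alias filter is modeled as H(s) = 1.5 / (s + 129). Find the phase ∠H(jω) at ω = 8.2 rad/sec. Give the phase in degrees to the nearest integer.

-4 deg

∠(j8.2 + 129) = arctan(8.2/129) = 3.64°
∠H(j8.2) = −3.64° = -3.64°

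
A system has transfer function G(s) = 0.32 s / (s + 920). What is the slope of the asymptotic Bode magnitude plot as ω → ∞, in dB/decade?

0 dB/decade

With 1 zero and 1 pole, the high-frequency asymptotic slope is 20 × (1 − 1) = 0 dB/decade.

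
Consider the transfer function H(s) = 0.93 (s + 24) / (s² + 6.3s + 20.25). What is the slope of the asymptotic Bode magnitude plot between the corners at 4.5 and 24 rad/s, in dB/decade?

-40 dB/decade

In this band the factors already past their corner are: complex pole pair at ωₙ ≈ 4.5; net slope = -40 dB/decade.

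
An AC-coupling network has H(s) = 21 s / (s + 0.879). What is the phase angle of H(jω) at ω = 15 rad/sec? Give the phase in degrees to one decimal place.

3.4°

∠(j15) = 90.00°
∠(j15 + 0.879) = arctan(15/0.879) = 86.65°
∠H(j15) = 90.00° − 86.65° = 3.35°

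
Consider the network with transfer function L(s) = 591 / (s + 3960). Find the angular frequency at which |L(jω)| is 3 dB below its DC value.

For a single-pole low-pass, the −3 dB point is at the pole: ω = 3960 rad s⁻¹.

3960 rad s⁻¹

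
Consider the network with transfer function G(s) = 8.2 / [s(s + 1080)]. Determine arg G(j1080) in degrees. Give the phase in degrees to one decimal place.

∠(j1080 + 1080) = arctan(1080/1080) = 45.00°
∠(j1080) = 90.00°
∠G(j1080) = − (45.00° + 90.00°) = -135.00°

-135.0°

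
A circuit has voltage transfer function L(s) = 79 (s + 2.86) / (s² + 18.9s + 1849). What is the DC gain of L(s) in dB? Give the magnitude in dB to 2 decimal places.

L(0) = 79 × 2.86 / 1849 = 0.1222
20 log₁₀(0.1222) = -18.259 dB

-18.26 dB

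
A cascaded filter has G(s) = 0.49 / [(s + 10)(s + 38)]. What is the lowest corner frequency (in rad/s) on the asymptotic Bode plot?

10 rad/s

Break frequencies occur at each pole and zero magnitude: 10 rad/s, 38 rad/s.
The lowest is 10 rad/s.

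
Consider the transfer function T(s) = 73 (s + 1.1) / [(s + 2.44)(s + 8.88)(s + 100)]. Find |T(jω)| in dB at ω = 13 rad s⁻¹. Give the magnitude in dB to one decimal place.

|j13 + 1.1| = √(13² + 1.1²) = 13.05
|j13 + 2.44| = √(13² + 2.44²) = 13.23
|j13 + 8.88| = √(13² + 8.88²) = 15.74
|j13 + 100| = √(13² + 100²) = 100.8
|T(j13)| = 73 × 13.05 / (13.23 × 15.74 × 100.8) = 0.045354
20 log₁₀(0.045354) = -26.87 dB

-26.9 dB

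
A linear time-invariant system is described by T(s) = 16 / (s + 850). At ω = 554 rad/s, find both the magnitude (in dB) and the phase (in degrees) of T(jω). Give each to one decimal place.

|j554 + 850| = √(554² + 850²) = 1015
|T(j554)| = 16 / 1015 = 0.01577
20 log₁₀(0.01577) = -36.04 dB
∠(j554 + 850) = arctan(554/850) = 33.09°
∠T(j554) = −33.09° = -33.09°

|T| = -36.0 dB, ∠T = -33.1 deg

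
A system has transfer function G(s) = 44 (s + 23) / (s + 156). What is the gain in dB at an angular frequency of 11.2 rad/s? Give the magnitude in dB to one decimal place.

|j11.2 + 23| = √(11.2² + 23²) = 25.58
|j11.2 + 156| = √(11.2² + 156²) = 156.4
|G(j11.2)| = 44 × 25.58 / 156.4 = 7.1969
20 log₁₀(7.1969) = 17.14 dB

17.1 dB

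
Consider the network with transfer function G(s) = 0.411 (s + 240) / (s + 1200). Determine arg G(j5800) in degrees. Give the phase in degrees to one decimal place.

9.3°

∠(j5800 + 240) = arctan(5800/240) = 87.63°
∠(j5800 + 1200) = arctan(5800/1200) = 78.31°
∠G(j5800) = 87.63° − 78.31° = 9.32°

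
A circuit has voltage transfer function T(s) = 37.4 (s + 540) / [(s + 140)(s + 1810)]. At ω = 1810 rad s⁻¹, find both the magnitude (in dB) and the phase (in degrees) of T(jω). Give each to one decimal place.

|T| = -36.4 dB, ∠T = -57.2°

|j1810 + 540| = √(1810² + 540²) = 1889
|j1810 + 140| = √(1810² + 140²) = 1815
|j1810 + 1810| = √(1810² + 1810²) = 2560
|T(j1810)| = 37.4 × 1889 / (1815 × 2560) = 0.015202
20 log₁₀(0.015202) = -36.36 dB
∠(j1810 + 540) = arctan(1810/540) = 73.39°
∠(j1810 + 140) = arctan(1810/140) = 85.58°
∠(j1810 + 1810) = arctan(1810/1810) = 45.00°
∠T(j1810) = 73.39° − (85.58° + 45.00°) = -57.19°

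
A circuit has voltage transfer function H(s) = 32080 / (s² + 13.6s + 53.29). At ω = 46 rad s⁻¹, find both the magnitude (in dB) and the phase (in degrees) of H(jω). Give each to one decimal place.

|H| = 23.5 dB, ∠H = -163.1 deg

|(j46)² + 13.6(j46) + 53.29| = |-2062.7 + j625.6| = 2155
|H(j46)| = 32080 / 2155 = 14.883
20 log₁₀(14.883) = 23.45 dB
∠[(j46)² + 13.6(j46) + 53.29] = ∠[-2062.7 + j625.6] = 163.13°
∠H(j46) = −163.13° = -163.13°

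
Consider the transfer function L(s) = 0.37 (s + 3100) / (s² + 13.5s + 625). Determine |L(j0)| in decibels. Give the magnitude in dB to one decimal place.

5.3 dB

L(0) = 0.37 × 3100 / 625 = 1.8352
20 log₁₀(1.8352) = 5.27 dB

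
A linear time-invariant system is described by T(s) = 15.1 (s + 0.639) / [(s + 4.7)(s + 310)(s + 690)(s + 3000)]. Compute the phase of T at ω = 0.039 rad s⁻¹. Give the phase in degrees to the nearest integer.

3°

∠(j0.039 + 0.639) = arctan(0.039/0.639) = 3.49°
∠(j0.039 + 4.7) = arctan(0.039/4.7) = 0.48°
∠(j0.039 + 310) = arctan(0.039/310) = 0.01°
∠(j0.039 + 690) = arctan(0.039/690) = 0.00°
∠(j0.039 + 3000) = arctan(0.039/3000) = 0.00°
∠T(j0.039) = 3.49° − (0.48° + 0.01° + 0.00° + 0.00°) = 3.01°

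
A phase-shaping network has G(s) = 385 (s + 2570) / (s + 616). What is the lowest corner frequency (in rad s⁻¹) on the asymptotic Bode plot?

Break frequencies occur at each pole and zero magnitude: 616 rad s⁻¹, 2570 rad s⁻¹.
The lowest is 616 rad s⁻¹.

616 rad s⁻¹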